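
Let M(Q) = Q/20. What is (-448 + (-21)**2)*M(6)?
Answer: -21/10 ≈ -2.1000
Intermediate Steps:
M(Q) = Q/20 (M(Q) = Q*(1/20) = Q/20)
(-448 + (-21)**2)*M(6) = (-448 + (-21)**2)*((1/20)*6) = (-448 + 441)*(3/10) = -7*3/10 = -21/10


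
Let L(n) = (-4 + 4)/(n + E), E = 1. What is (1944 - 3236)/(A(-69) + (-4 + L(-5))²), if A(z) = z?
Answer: 1292/53 ≈ 24.377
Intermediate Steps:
L(n) = 0 (L(n) = (-4 + 4)/(n + 1) = 0/(1 + n) = 0)
(1944 - 3236)/(A(-69) + (-4 + L(-5))²) = (1944 - 3236)/(-69 + (-4 + 0)²) = -1292/(-69 + (-4)²) = -1292/(-69 + 16) = -1292/(-53) = -1292*(-1/53) = 1292/53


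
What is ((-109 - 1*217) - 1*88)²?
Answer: 171396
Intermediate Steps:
((-109 - 1*217) - 1*88)² = ((-109 - 217) - 88)² = (-326 - 88)² = (-414)² = 171396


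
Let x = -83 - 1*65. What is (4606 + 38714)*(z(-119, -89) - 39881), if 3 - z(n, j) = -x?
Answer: -1733926320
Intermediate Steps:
x = -148 (x = -83 - 65 = -148)
z(n, j) = -145 (z(n, j) = 3 - (-1)*(-148) = 3 - 1*148 = 3 - 148 = -145)
(4606 + 38714)*(z(-119, -89) - 39881) = (4606 + 38714)*(-145 - 39881) = 43320*(-40026) = -1733926320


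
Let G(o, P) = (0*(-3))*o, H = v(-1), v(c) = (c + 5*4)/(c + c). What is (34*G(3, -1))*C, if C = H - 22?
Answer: 0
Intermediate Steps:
v(c) = (20 + c)/(2*c) (v(c) = (c + 20)/((2*c)) = (20 + c)*(1/(2*c)) = (20 + c)/(2*c))
H = -19/2 (H = (½)*(20 - 1)/(-1) = (½)*(-1)*19 = -19/2 ≈ -9.5000)
G(o, P) = 0 (G(o, P) = 0*o = 0)
C = -63/2 (C = -19/2 - 22 = -63/2 ≈ -31.500)
(34*G(3, -1))*C = (34*0)*(-63/2) = 0*(-63/2) = 0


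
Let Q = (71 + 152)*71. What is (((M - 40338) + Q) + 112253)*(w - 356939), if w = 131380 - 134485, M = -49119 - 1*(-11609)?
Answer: -18087890472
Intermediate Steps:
M = -37510 (M = -49119 + 11609 = -37510)
Q = 15833 (Q = 223*71 = 15833)
w = -3105
(((M - 40338) + Q) + 112253)*(w - 356939) = (((-37510 - 40338) + 15833) + 112253)*(-3105 - 356939) = ((-77848 + 15833) + 112253)*(-360044) = (-62015 + 112253)*(-360044) = 50238*(-360044) = -18087890472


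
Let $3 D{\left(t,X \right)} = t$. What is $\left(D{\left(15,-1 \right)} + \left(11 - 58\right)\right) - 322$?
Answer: $-364$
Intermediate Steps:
$D{\left(t,X \right)} = \frac{t}{3}$
$\left(D{\left(15,-1 \right)} + \left(11 - 58\right)\right) - 322 = \left(\frac{1}{3} \cdot 15 + \left(11 - 58\right)\right) - 322 = \left(5 - 47\right) - 322 = -42 - 322 = -364$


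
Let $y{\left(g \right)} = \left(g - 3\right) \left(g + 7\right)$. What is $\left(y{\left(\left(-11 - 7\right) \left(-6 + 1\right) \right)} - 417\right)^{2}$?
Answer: $64352484$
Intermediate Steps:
$y{\left(g \right)} = \left(-3 + g\right) \left(7 + g\right)$
$\left(y{\left(\left(-11 - 7\right) \left(-6 + 1\right) \right)} - 417\right)^{2} = \left(\left(-21 + \left(\left(-11 - 7\right) \left(-6 + 1\right)\right)^{2} + 4 \left(-11 - 7\right) \left(-6 + 1\right)\right) - 417\right)^{2} = \left(\left(-21 + \left(\left(-18\right) \left(-5\right)\right)^{2} + 4 \left(\left(-18\right) \left(-5\right)\right)\right) - 417\right)^{2} = \left(\left(-21 + 90^{2} + 4 \cdot 90\right) - 417\right)^{2} = \left(\left(-21 + 8100 + 360\right) - 417\right)^{2} = \left(8439 - 417\right)^{2} = 8022^{2} = 64352484$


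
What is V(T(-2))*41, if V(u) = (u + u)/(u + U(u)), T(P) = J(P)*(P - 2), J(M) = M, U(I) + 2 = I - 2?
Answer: 164/3 ≈ 54.667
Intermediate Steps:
U(I) = -4 + I (U(I) = -2 + (I - 2) = -2 + (-2 + I) = -4 + I)
T(P) = P*(-2 + P) (T(P) = P*(P - 2) = P*(-2 + P))
V(u) = 2*u/(-4 + 2*u) (V(u) = (u + u)/(u + (-4 + u)) = (2*u)/(-4 + 2*u) = 2*u/(-4 + 2*u))
V(T(-2))*41 = ((-2*(-2 - 2))/(-2 - 2*(-2 - 2)))*41 = ((-2*(-4))/(-2 - 2*(-4)))*41 = (8/(-2 + 8))*41 = (8/6)*41 = (8*(1/6))*41 = (4/3)*41 = 164/3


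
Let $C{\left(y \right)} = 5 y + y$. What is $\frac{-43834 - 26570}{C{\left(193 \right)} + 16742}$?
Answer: $- \frac{17601}{4475} \approx -3.9332$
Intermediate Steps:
$C{\left(y \right)} = 6 y$
$\frac{-43834 - 26570}{C{\left(193 \right)} + 16742} = \frac{-43834 - 26570}{6 \cdot 193 + 16742} = - \frac{70404}{1158 + 16742} = - \frac{70404}{17900} = \left(-70404\right) \frac{1}{17900} = - \frac{17601}{4475}$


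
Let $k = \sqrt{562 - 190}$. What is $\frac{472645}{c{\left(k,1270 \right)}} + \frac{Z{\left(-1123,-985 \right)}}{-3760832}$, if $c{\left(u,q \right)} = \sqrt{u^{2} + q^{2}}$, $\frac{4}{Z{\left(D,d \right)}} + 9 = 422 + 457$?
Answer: $- \frac{1}{817980960} + \frac{472645 \sqrt{403318}}{806636} \approx 372.12$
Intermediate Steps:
$Z{\left(D,d \right)} = \frac{2}{435}$ ($Z{\left(D,d \right)} = \frac{4}{-9 + \left(422 + 457\right)} = \frac{4}{-9 + 879} = \frac{4}{870} = 4 \cdot \frac{1}{870} = \frac{2}{435}$)
$k = 2 \sqrt{93}$ ($k = \sqrt{372} = 2 \sqrt{93} \approx 19.287$)
$c{\left(u,q \right)} = \sqrt{q^{2} + u^{2}}$
$\frac{472645}{c{\left(k,1270 \right)}} + \frac{Z{\left(-1123,-985 \right)}}{-3760832} = \frac{472645}{\sqrt{1270^{2} + \left(2 \sqrt{93}\right)^{2}}} + \frac{2}{435 \left(-3760832\right)} = \frac{472645}{\sqrt{1612900 + 372}} + \frac{2}{435} \left(- \frac{1}{3760832}\right) = \frac{472645}{\sqrt{1613272}} - \frac{1}{817980960} = \frac{472645}{2 \sqrt{403318}} - \frac{1}{817980960} = 472645 \frac{\sqrt{403318}}{806636} - \frac{1}{817980960} = \frac{472645 \sqrt{403318}}{806636} - \frac{1}{817980960} = - \frac{1}{817980960} + \frac{472645 \sqrt{403318}}{806636}$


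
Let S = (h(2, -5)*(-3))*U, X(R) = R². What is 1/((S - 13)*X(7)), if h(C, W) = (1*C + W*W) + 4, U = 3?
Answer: -1/14308 ≈ -6.9891e-5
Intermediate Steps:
h(C, W) = 4 + C + W² (h(C, W) = (C + W²) + 4 = 4 + C + W²)
S = -279 (S = ((4 + 2 + (-5)²)*(-3))*3 = ((4 + 2 + 25)*(-3))*3 = (31*(-3))*3 = -93*3 = -279)
1/((S - 13)*X(7)) = 1/((-279 - 13)*7²) = 1/(-292*49) = 1/(-14308) = -1/14308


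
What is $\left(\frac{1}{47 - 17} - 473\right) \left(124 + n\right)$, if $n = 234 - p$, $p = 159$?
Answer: $- \frac{2823611}{30} \approx -94120.0$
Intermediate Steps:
$n = 75$ ($n = 234 - 159 = 75$)
$\left(\frac{1}{47 - 17} - 473\right) \left(124 + n\right) = \left(\frac{1}{47 - 17} - 473\right) \left(124 + 75\right) = \left(\frac{1}{30} - 473\right) 199 = \left(- \frac{14189}{30}\right) 199 = - \frac{2823611}{30}$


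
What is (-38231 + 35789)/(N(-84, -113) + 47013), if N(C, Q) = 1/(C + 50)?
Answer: -83028/1598441 ≈ -0.051943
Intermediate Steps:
N(C, Q) = 1/(50 + C)
(-38231 + 35789)/(N(-84, -113) + 47013) = (-38231 + 35789)/(1/(50 - 84) + 47013) = -2442/(1/(-34) + 47013) = -2442/(-1/34 + 47013) = -2442/1598441/34 = -2442*34/1598441 = -83028/1598441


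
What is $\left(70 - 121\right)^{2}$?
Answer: $2601$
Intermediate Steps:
$\left(70 - 121\right)^{2} = \left(-51\right)^{2} = 2601$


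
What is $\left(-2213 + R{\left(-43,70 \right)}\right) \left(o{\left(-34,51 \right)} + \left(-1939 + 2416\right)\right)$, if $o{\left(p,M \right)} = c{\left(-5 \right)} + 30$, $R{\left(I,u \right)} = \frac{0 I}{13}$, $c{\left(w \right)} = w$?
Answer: $-1110926$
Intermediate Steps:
$R{\left(I,u \right)} = 0$ ($R{\left(I,u \right)} = 0 \cdot \frac{1}{13} = 0$)
$o{\left(p,M \right)} = 25$ ($o{\left(p,M \right)} = -5 + 30 = 25$)
$\left(-2213 + R{\left(-43,70 \right)}\right) \left(o{\left(-34,51 \right)} + \left(-1939 + 2416\right)\right) = \left(-2213 + 0\right) \left(25 + \left(-1939 + 2416\right)\right) = - 2213 \left(25 + 477\right) = \left(-2213\right) 502 = -1110926$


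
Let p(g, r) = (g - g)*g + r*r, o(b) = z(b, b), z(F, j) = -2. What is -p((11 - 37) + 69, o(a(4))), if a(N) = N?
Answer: -4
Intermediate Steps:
o(b) = -2
p(g, r) = r**2 (p(g, r) = 0*g + r**2 = 0 + r**2 = r**2)
-p((11 - 37) + 69, o(a(4))) = -1*(-2)**2 = -1*4 = -4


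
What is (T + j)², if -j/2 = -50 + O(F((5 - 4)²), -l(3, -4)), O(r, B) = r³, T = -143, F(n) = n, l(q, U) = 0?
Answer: 2025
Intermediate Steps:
j = 98 (j = -2*(-50 + ((5 - 4)²)³) = -2*(-50 + (1²)³) = -2*(-50 + 1³) = -2*(-50 + 1) = -2*(-49) = 98)
(T + j)² = (-143 + 98)² = (-45)² = 2025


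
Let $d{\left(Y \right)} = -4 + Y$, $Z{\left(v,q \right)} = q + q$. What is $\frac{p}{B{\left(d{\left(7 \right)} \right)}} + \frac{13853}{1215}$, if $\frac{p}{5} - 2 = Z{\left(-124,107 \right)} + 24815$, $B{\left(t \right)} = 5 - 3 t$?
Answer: $- \frac{152007913}{4860} \approx -31277.0$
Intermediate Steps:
$Z{\left(v,q \right)} = 2 q$
$p = 125155$ ($p = 10 + 5 \left(2 \cdot 107 + 24815\right) = 10 + 5 \left(214 + 24815\right) = 10 + 5 \cdot 25029 = 10 + 125145 = 125155$)
$\frac{p}{B{\left(d{\left(7 \right)} \right)}} + \frac{13853}{1215} = \frac{125155}{5 - 3 \left(-4 + 7\right)} + \frac{13853}{1215} = \frac{125155}{5 - 9} + 13853 \cdot \frac{1}{1215} = \frac{125155}{5 - 9} + \frac{13853}{1215} = \frac{125155}{-4} + \frac{13853}{1215} = 125155 \left(- \frac{1}{4}\right) + \frac{13853}{1215} = - \frac{125155}{4} + \frac{13853}{1215} = - \frac{152007913}{4860}$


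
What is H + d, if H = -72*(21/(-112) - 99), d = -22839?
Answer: -31395/2 ≈ -15698.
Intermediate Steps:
H = 14283/2 (H = -72*(21*(-1/112) - 99) = -72*(-3/16 - 99) = -72*(-1587/16) = 14283/2 ≈ 7141.5)
H + d = 14283/2 - 22839 = -31395/2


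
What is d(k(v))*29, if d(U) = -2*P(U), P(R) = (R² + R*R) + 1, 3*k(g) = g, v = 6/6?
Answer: -638/9 ≈ -70.889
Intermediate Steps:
v = 1 (v = 6*(⅙) = 1)
k(g) = g/3
P(R) = 1 + 2*R² (P(R) = (R² + R²) + 1 = 2*R² + 1 = 1 + 2*R²)
d(U) = -2 - 4*U² (d(U) = -2*(1 + 2*U²) = -2 - 4*U²)
d(k(v))*29 = (-2 - 4*((⅓)*1)²)*29 = (-2 - 4*(⅓)²)*29 = (-2 - 4*⅑)*29 = (-2 - 4/9)*29 = -22/9*29 = -638/9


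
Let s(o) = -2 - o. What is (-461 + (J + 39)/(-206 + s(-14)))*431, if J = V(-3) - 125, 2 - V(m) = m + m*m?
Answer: -19253632/97 ≈ -1.9849e+5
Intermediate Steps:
V(m) = 2 - m - m² (V(m) = 2 - (m + m*m) = 2 - (m + m²) = 2 + (-m - m²) = 2 - m - m²)
J = -129 (J = (2 - 1*(-3) - 1*(-3)²) - 125 = (2 + 3 - 1*9) - 125 = (2 + 3 - 9) - 125 = -4 - 125 = -129)
(-461 + (J + 39)/(-206 + s(-14)))*431 = (-461 + (-129 + 39)/(-206 + (-2 - 1*(-14))))*431 = (-461 - 90/(-206 + (-2 + 14)))*431 = (-461 - 90/(-206 + 12))*431 = (-461 - 90/(-194))*431 = (-461 - 90*(-1/194))*431 = (-461 + 45/97)*431 = -44672/97*431 = -19253632/97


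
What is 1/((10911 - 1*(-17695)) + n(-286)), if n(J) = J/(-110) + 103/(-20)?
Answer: 20/572069 ≈ 3.4961e-5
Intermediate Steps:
n(J) = -103/20 - J/110 (n(J) = J*(-1/110) + 103*(-1/20) = -J/110 - 103/20 = -103/20 - J/110)
1/((10911 - 1*(-17695)) + n(-286)) = 1/((10911 - 1*(-17695)) + (-103/20 - 1/110*(-286))) = 1/((10911 + 17695) + (-103/20 + 13/5)) = 1/(28606 - 51/20) = 1/(572069/20) = 20/572069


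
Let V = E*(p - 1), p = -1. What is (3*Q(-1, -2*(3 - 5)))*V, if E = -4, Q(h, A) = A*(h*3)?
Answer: -288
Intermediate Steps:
Q(h, A) = 3*A*h (Q(h, A) = A*(3*h) = 3*A*h)
V = 8 (V = -4*(-1 - 1) = -4*(-2) = 8)
(3*Q(-1, -2*(3 - 5)))*V = (3*(3*(-2*(3 - 5))*(-1)))*8 = (3*(3*(-2*(-2))*(-1)))*8 = (3*(3*4*(-1)))*8 = (3*(-12))*8 = -36*8 = -288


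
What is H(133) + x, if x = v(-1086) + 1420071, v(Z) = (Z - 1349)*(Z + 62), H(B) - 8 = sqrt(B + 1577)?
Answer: 3913519 + 3*sqrt(190) ≈ 3.9136e+6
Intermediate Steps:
H(B) = 8 + sqrt(1577 + B) (H(B) = 8 + sqrt(B + 1577) = 8 + sqrt(1577 + B))
v(Z) = (-1349 + Z)*(62 + Z)
x = 3913511 (x = (-83638 + (-1086)**2 - 1287*(-1086)) + 1420071 = (-83638 + 1179396 + 1397682) + 1420071 = 2493440 + 1420071 = 3913511)
H(133) + x = (8 + sqrt(1577 + 133)) + 3913511 = (8 + sqrt(1710)) + 3913511 = (8 + 3*sqrt(190)) + 3913511 = 3913519 + 3*sqrt(190)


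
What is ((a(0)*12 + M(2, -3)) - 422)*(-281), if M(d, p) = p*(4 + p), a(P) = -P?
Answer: 119425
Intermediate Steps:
((a(0)*12 + M(2, -3)) - 422)*(-281) = ((-1*0*12 - 3*(4 - 3)) - 422)*(-281) = ((0*12 - 3*1) - 422)*(-281) = ((0 - 3) - 422)*(-281) = (-3 - 422)*(-281) = -425*(-281) = 119425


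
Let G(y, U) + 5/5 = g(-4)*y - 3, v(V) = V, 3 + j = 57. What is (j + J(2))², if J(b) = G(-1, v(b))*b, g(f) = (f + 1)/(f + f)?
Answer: 32761/16 ≈ 2047.6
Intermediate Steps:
j = 54 (j = -3 + 57 = 54)
g(f) = (1 + f)/(2*f) (g(f) = (1 + f)/((2*f)) = (1 + f)*(1/(2*f)) = (1 + f)/(2*f))
G(y, U) = -4 + 3*y/8 (G(y, U) = -1 + (((½)*(1 - 4)/(-4))*y - 3) = -1 + (((½)*(-¼)*(-3))*y - 3) = -1 + (3*y/8 - 3) = -1 + (-3 + 3*y/8) = -4 + 3*y/8)
J(b) = -35*b/8 (J(b) = (-4 + (3/8)*(-1))*b = (-4 - 3/8)*b = -35*b/8)
(j + J(2))² = (54 - 35/8*2)² = (54 - 35/4)² = (181/4)² = 32761/16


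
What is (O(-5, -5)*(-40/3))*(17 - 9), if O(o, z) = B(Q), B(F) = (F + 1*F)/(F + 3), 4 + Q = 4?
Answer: 0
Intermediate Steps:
Q = 0 (Q = -4 + 4 = 0)
B(F) = 2*F/(3 + F) (B(F) = (F + F)/(3 + F) = (2*F)/(3 + F) = 2*F/(3 + F))
O(o, z) = 0 (O(o, z) = 2*0/(3 + 0) = 2*0/3 = 2*0*(⅓) = 0)
(O(-5, -5)*(-40/3))*(17 - 9) = (0*(-40/3))*(17 - 9) = (0*(-40*⅓))*8 = (0*(-40/3))*8 = 0*8 = 0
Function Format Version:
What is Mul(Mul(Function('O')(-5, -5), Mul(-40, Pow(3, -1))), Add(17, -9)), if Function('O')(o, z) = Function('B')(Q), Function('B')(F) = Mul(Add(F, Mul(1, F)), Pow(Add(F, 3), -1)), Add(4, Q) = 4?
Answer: 0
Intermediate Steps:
Q = 0 (Q = Add(-4, 4) = 0)
Function('B')(F) = Mul(2, F, Pow(Add(3, F), -1)) (Function('B')(F) = Mul(Add(F, F), Pow(Add(3, F), -1)) = Mul(Mul(2, F), Pow(Add(3, F), -1)) = Mul(2, F, Pow(Add(3, F), -1)))
Function('O')(o, z) = 0 (Function('O')(o, z) = Mul(2, 0, Pow(Add(3, 0), -1)) = Mul(2, 0, Pow(3, -1)) = Mul(2, 0, Rational(1, 3)) = 0)
Mul(Mul(Function('O')(-5, -5), Mul(-40, Pow(3, -1))), Add(17, -9)) = Mul(Mul(0, Mul(-40, Pow(3, -1))), Add(17, -9)) = Mul(Mul(0, Mul(-40, Rational(1, 3))), 8) = Mul(Mul(0, Rational(-40, 3)), 8) = Mul(0, 8) = 0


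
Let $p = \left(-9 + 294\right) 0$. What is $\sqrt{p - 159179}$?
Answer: $i \sqrt{159179} \approx 398.97 i$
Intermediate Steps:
$p = 0$ ($p = 285 \cdot 0 = 0$)
$\sqrt{p - 159179} = \sqrt{0 - 159179} = \sqrt{-159179} = i \sqrt{159179}$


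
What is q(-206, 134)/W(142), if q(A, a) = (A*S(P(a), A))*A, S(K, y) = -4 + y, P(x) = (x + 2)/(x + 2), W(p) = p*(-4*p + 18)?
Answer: 445578/3905 ≈ 114.10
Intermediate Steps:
W(p) = p*(18 - 4*p)
P(x) = 1 (P(x) = (2 + x)/(2 + x) = 1)
q(A, a) = A²*(-4 + A) (q(A, a) = (A*(-4 + A))*A = A²*(-4 + A))
q(-206, 134)/W(142) = ((-206)²*(-4 - 206))/((2*142*(9 - 2*142))) = (42436*(-210))/((2*142*(9 - 284))) = -8911560/(2*142*(-275)) = -8911560/(-78100) = -8911560*(-1/78100) = 445578/3905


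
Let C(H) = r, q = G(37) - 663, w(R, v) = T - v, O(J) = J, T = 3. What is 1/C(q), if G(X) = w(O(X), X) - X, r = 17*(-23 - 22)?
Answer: -1/765 ≈ -0.0013072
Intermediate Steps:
w(R, v) = 3 - v
r = -765 (r = 17*(-45) = -765)
G(X) = 3 - 2*X (G(X) = (3 - X) - X = 3 - 2*X)
q = -734 (q = (3 - 2*37) - 663 = (3 - 74) - 663 = -71 - 663 = -734)
C(H) = -765
1/C(q) = 1/(-765) = -1/765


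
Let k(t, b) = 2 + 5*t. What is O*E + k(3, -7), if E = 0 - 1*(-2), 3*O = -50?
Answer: -49/3 ≈ -16.333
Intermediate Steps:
O = -50/3 (O = (⅓)*(-50) = -50/3 ≈ -16.667)
E = 2 (E = 0 + 2 = 2)
O*E + k(3, -7) = -50/3*2 + (2 + 5*3) = -100/3 + (2 + 15) = -100/3 + 17 = -49/3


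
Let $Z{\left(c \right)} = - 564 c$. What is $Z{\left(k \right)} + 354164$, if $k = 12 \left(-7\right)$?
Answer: $401540$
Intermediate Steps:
$k = -84$
$Z{\left(k \right)} + 354164 = \left(-564\right) \left(-84\right) + 354164 = 47376 + 354164 = 401540$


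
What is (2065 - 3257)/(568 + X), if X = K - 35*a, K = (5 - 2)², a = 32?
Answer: 1192/543 ≈ 2.1952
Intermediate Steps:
K = 9 (K = 3² = 9)
X = -1111 (X = 9 - 35*32 = 9 - 1120 = -1111)
(2065 - 3257)/(568 + X) = (2065 - 3257)/(568 - 1111) = -1192/(-543) = -1192*(-1/543) = 1192/543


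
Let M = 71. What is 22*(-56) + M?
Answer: -1161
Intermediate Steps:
22*(-56) + M = 22*(-56) + 71 = -1232 + 71 = -1161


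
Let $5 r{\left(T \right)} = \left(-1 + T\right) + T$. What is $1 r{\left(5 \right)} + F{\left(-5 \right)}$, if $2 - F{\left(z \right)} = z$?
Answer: $\frac{44}{5} \approx 8.8$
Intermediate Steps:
$r{\left(T \right)} = - \frac{1}{5} + \frac{2 T}{5}$ ($r{\left(T \right)} = \frac{\left(-1 + T\right) + T}{5} = \frac{-1 + 2 T}{5} = - \frac{1}{5} + \frac{2 T}{5}$)
$F{\left(z \right)} = 2 - z$
$1 r{\left(5 \right)} + F{\left(-5 \right)} = 1 \left(- \frac{1}{5} + \frac{2}{5} \cdot 5\right) + \left(2 - -5\right) = 1 \left(- \frac{1}{5} + 2\right) + \left(2 + 5\right) = 1 \cdot \frac{9}{5} + 7 = \frac{9}{5} + 7 = \frac{44}{5}$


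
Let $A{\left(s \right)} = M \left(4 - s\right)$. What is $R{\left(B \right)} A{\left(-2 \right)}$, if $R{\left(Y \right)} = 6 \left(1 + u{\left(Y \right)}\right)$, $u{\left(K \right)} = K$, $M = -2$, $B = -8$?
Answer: $504$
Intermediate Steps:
$R{\left(Y \right)} = 6 + 6 Y$ ($R{\left(Y \right)} = 6 \left(1 + Y\right) = 6 + 6 Y$)
$A{\left(s \right)} = -8 + 2 s$ ($A{\left(s \right)} = - 2 \left(4 - s\right) = -8 + 2 s$)
$R{\left(B \right)} A{\left(-2 \right)} = \left(6 + 6 \left(-8\right)\right) \left(-8 + 2 \left(-2\right)\right) = \left(6 - 48\right) \left(-8 - 4\right) = \left(-42\right) \left(-12\right) = 504$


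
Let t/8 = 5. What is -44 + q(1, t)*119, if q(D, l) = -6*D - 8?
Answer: -1710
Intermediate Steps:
t = 40 (t = 8*5 = 40)
q(D, l) = -8 - 6*D
-44 + q(1, t)*119 = -44 + (-8 - 6*1)*119 = -44 + (-8 - 6)*119 = -44 - 14*119 = -44 - 1666 = -1710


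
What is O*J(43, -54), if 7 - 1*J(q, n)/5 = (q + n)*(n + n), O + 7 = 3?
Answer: 23620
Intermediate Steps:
O = -4 (O = -7 + 3 = -4)
J(q, n) = 35 - 10*n*(n + q) (J(q, n) = 35 - 5*(q + n)*(n + n) = 35 - 5*(n + q)*2*n = 35 - 10*n*(n + q))
O*J(43, -54) = -4*(35 - 10*(-54)² - 10*(-54)*43) = -4*(35 - 10*2916 + 23220) = -4*(35 - 29160 + 23220) = -4*(-5905) = 23620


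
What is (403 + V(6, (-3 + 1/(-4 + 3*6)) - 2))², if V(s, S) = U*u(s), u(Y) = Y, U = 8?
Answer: 203401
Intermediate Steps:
V(s, S) = 8*s
(403 + V(6, (-3 + 1/(-4 + 3*6)) - 2))² = (403 + 8*6)² = (403 + 48)² = 451² = 203401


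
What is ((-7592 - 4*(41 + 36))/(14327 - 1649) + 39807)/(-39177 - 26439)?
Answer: -252332623/415939824 ≈ -0.60666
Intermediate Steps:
((-7592 - 4*(41 + 36))/(14327 - 1649) + 39807)/(-39177 - 26439) = ((-7592 - 4*77)/12678 + 39807)/(-65616) = ((-7592 - 308)*(1/12678) + 39807)*(-1/65616) = (-7900*1/12678 + 39807)*(-1/65616) = (-3950/6339 + 39807)*(-1/65616) = (252332623/6339)*(-1/65616) = -252332623/415939824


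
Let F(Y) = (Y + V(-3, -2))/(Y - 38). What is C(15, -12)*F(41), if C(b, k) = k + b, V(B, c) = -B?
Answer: 44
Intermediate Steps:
C(b, k) = b + k
F(Y) = (3 + Y)/(-38 + Y) (F(Y) = (Y - 1*(-3))/(Y - 38) = (Y + 3)/(-38 + Y) = (3 + Y)/(-38 + Y))
C(15, -12)*F(41) = (15 - 12)*((3 + 41)/(-38 + 41)) = 3*(44/3) = 44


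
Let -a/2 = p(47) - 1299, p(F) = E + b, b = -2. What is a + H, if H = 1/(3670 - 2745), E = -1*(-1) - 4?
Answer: 2412401/925 ≈ 2608.0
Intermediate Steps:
E = -3 (E = 1 - 4 = -3)
p(F) = -5 (p(F) = -3 - 2 = -5)
H = 1/925 ≈ 0.0010811
a = 2608 (a = -2*(-5 - 1299) = -2*(-1304) = 2608)
a + H = 2608 + 1/925 = 2412401/925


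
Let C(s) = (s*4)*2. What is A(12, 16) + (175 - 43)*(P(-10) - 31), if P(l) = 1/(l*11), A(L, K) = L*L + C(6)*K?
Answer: -15906/5 ≈ -3181.2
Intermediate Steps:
C(s) = 8*s (C(s) = (4*s)*2 = 8*s)
A(L, K) = L**2 + 48*K (A(L, K) = L*L + (8*6)*K = L**2 + 48*K)
P(l) = 1/(11*l) (P(l) = (1/11)/l = 1/(11*l))
A(12, 16) + (175 - 43)*(P(-10) - 31) = (12**2 + 48*16) + (175 - 43)*((1/11)/(-10) - 31) = (144 + 768) + 132*((1/11)*(-1/10) - 31) = 912 + 132*(-1/110 - 31) = 912 + 132*(-3411/110) = 912 - 20466/5 = -15906/5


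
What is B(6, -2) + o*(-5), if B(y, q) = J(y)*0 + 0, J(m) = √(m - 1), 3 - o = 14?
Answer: 55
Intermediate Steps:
o = -11 (o = 3 - 1*14 = 3 - 14 = -11)
J(m) = √(-1 + m)
B(y, q) = 0 (B(y, q) = √(-1 + y)*0 + 0 = 0 + 0 = 0)
B(6, -2) + o*(-5) = 0 - 11*(-5) = 0 + 55 = 55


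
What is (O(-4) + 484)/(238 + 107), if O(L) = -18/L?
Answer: 977/690 ≈ 1.4159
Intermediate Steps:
(O(-4) + 484)/(238 + 107) = (-18/(-4) + 484)/(238 + 107) = (-18*(-¼) + 484)/345 = (9/2 + 484)*(1/345) = (977/2)*(1/345) = 977/690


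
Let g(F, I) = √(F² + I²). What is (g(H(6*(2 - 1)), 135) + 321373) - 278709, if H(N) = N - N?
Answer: 42799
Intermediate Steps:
H(N) = 0
(g(H(6*(2 - 1)), 135) + 321373) - 278709 = (√(0² + 135²) + 321373) - 278709 = (√(0 + 18225) + 321373) - 278709 = (√18225 + 321373) - 278709 = (135 + 321373) - 278709 = 321508 - 278709 = 42799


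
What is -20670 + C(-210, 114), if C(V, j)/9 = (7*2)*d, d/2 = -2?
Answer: -21174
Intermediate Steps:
d = -4 (d = 2*(-2) = -4)
C(V, j) = -504 (C(V, j) = 9*((7*2)*(-4)) = 9*(14*(-4)) = 9*(-56) = -504)
-20670 + C(-210, 114) = -20670 - 504 = -21174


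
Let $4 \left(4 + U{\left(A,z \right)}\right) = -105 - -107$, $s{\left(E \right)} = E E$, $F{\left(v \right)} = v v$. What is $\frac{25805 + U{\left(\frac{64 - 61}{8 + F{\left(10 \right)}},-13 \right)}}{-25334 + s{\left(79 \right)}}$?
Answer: $- \frac{51603}{38186} \approx -1.3514$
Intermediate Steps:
$F{\left(v \right)} = v^{2}$
$s{\left(E \right)} = E^{2}$
$U{\left(A,z \right)} = - \frac{7}{2}$ ($U{\left(A,z \right)} = -4 + \frac{-105 - -107}{4} = -4 + \frac{-105 + 107}{4} = -4 + \frac{1}{4} \cdot 2 = -4 + \frac{1}{2} = - \frac{7}{2}$)
$\frac{25805 + U{\left(\frac{64 - 61}{8 + F{\left(10 \right)}},-13 \right)}}{-25334 + s{\left(79 \right)}} = \frac{25805 - \frac{7}{2}}{-25334 + 79^{2}} = \frac{51603}{2 \left(-25334 + 6241\right)} = \frac{51603}{2 \left(-19093\right)} = \frac{51603}{2} \left(- \frac{1}{19093}\right) = - \frac{51603}{38186}$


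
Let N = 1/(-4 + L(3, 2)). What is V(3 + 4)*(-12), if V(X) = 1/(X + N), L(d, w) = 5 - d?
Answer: -24/13 ≈ -1.8462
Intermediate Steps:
N = -½ (N = 1/(-4 + (5 - 1*3)) = 1/(-4 + (5 - 3)) = 1/(-4 + 2) = 1/(-2) = -½ ≈ -0.50000)
V(X) = 1/(-½ + X) (V(X) = 1/(X - ½) = 1/(-½ + X))
V(3 + 4)*(-12) = (2/(-1 + 2*(3 + 4)))*(-12) = (2/(-1 + 2*7))*(-12) = (2/(-1 + 14))*(-12) = (2/13)*(-12) = -24/13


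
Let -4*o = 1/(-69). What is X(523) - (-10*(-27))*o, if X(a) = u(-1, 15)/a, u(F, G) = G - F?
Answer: -22799/24058 ≈ -0.94767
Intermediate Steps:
o = 1/276 (o = -¼/(-69) = -¼*(-1/69) = 1/276 ≈ 0.0036232)
X(a) = 16/a (X(a) = (15 - 1*(-1))/a = (15 + 1)/a = 16/a)
X(523) - (-10*(-27))*o = 16/523 - (-10*(-27))/276 = 16*(1/523) - 270/276 = 16/523 - 1*45/46 = 16/523 - 45/46 = -22799/24058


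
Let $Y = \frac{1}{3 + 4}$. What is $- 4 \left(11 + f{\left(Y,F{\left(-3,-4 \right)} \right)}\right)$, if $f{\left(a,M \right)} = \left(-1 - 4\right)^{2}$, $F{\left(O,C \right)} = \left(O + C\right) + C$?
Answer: $-144$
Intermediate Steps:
$F{\left(O,C \right)} = O + 2 C$ ($F{\left(O,C \right)} = \left(C + O\right) + C = O + 2 C$)
$Y = \frac{1}{7} \approx 0.14286$
$f{\left(a,M \right)} = 25$ ($f{\left(a,M \right)} = \left(-5\right)^{2} = 25$)
$- 4 \left(11 + f{\left(Y,F{\left(-3,-4 \right)} \right)}\right) = - 4 \left(11 + 25\right) = \left(-4\right) 36 = -144$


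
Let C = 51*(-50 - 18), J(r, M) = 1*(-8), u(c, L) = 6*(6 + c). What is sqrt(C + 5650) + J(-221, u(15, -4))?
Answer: -8 + sqrt(2182) ≈ 38.712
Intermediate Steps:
u(c, L) = 36 + 6*c
J(r, M) = -8
C = -3468 (C = 51*(-68) = -3468)
sqrt(C + 5650) + J(-221, u(15, -4)) = sqrt(-3468 + 5650) - 8 = sqrt(2182) - 8 = -8 + sqrt(2182)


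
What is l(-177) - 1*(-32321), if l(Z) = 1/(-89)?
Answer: 2876568/89 ≈ 32321.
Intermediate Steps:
l(Z) = -1/89
l(-177) - 1*(-32321) = -1/89 - 1*(-32321) = -1/89 + 32321 = 2876568/89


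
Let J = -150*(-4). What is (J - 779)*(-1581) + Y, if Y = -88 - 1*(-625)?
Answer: 283536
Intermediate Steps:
J = 600
Y = 537 (Y = -88 + 625 = 537)
(J - 779)*(-1581) + Y = (600 - 779)*(-1581) + 537 = -179*(-1581) + 537 = 282999 + 537 = 283536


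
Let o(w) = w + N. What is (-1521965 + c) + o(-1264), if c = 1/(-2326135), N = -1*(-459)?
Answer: -3542168593951/2326135 ≈ -1.5228e+6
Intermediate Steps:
N = 459
o(w) = 459 + w (o(w) = w + 459 = 459 + w)
c = -1/2326135 ≈ -4.2990e-7
(-1521965 + c) + o(-1264) = (-1521965 - 1/2326135) + (459 - 1264) = -3540296055276/2326135 - 805 = -3542168593951/2326135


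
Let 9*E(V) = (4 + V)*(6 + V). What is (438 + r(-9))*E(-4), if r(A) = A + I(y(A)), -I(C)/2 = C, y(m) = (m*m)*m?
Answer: 0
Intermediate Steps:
y(m) = m³ (y(m) = m²*m = m³)
I(C) = -2*C
r(A) = A - 2*A³
E(V) = (4 + V)*(6 + V)/9 (E(V) = ((4 + V)*(6 + V))/9 = (4 + V)*(6 + V)/9)
(438 + r(-9))*E(-4) = (438 + (-9 - 2*(-9)³))*(8/3 + (⅑)*(-4)² + (10/9)*(-4)) = (438 + (-9 - 2*(-729)))*(8/3 + (⅑)*16 - 40/9) = (438 + (-9 + 1458))*(8/3 + 16/9 - 40/9) = (438 + 1449)*0 = 1887*0 = 0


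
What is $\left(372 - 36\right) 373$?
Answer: $125328$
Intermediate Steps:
$\left(372 - 36\right) 373 = 336 \cdot 373 = 125328$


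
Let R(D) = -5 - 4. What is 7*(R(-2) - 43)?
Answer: -364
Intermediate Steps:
R(D) = -9
7*(R(-2) - 43) = 7*(-9 - 43) = 7*(-52) = -364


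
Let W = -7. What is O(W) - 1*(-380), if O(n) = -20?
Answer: 360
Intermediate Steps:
O(W) - 1*(-380) = -20 - 1*(-380) = -20 + 380 = 360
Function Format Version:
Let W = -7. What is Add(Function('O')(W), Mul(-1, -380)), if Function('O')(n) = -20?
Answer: 360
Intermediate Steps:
Add(Function('O')(W), Mul(-1, -380)) = Add(-20, Mul(-1, -380)) = Add(-20, 380) = 360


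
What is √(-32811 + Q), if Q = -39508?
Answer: I*√72319 ≈ 268.92*I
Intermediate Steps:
√(-32811 + Q) = √(-32811 - 39508) = √(-72319) = I*√72319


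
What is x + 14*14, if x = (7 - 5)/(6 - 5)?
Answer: 198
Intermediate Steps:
x = 2 (x = 2/1 = 2*1 = 2)
x + 14*14 = 2 + 14*14 = 2 + 196 = 198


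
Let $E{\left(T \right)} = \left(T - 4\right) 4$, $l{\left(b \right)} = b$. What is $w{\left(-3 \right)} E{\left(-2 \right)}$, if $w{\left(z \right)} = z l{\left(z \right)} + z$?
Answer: $-144$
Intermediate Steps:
$E{\left(T \right)} = -16 + 4 T$ ($E{\left(T \right)} = \left(-4 + T\right) 4 = -16 + 4 T$)
$w{\left(z \right)} = z + z^{2}$ ($w{\left(z \right)} = z z + z = z^{2} + z = z + z^{2}$)
$w{\left(-3 \right)} E{\left(-2 \right)} = - 3 \left(1 - 3\right) \left(-16 + 4 \left(-2\right)\right) = \left(-3\right) \left(-2\right) \left(-16 - 8\right) = 6 \left(-24\right) = -144$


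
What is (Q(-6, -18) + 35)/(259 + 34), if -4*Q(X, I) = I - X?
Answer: 38/293 ≈ 0.12969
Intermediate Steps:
Q(X, I) = -I/4 + X/4 (Q(X, I) = -(I - X)/4 = -I/4 + X/4)
(Q(-6, -18) + 35)/(259 + 34) = ((-¼*(-18) + (¼)*(-6)) + 35)/(259 + 34) = ((9/2 - 3/2) + 35)/293 = (3 + 35)*(1/293) = 38*(1/293) = 38/293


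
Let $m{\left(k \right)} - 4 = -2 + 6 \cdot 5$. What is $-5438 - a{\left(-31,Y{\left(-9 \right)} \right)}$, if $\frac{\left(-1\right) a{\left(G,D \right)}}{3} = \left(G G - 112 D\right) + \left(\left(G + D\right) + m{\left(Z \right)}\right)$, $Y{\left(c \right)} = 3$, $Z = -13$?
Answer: $-3551$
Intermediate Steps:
$m{\left(k \right)} = 32$ ($m{\left(k \right)} = 4 + \left(-2 + 6 \cdot 5\right) = 4 + \left(-2 + 30\right) = 4 + 28 = 32$)
$a{\left(G,D \right)} = -96 - 3 G - 3 G^{2} + 333 D$ ($a{\left(G,D \right)} = - 3 \left(\left(G G - 112 D\right) + \left(\left(G + D\right) + 32\right)\right) = - 3 \left(\left(G^{2} - 112 D\right) + \left(\left(D + G\right) + 32\right)\right) = - 3 \left(\left(G^{2} - 112 D\right) + \left(32 + D + G\right)\right) = - 3 \left(32 + G + G^{2} - 111 D\right) = -96 - 3 G - 3 G^{2} + 333 D$)
$-5438 - a{\left(-31,Y{\left(-9 \right)} \right)} = -5438 - \left(-96 - -93 - 3 \left(-31\right)^{2} + 333 \cdot 3\right) = -5438 - \left(-96 + 93 - 2883 + 999\right) = -5438 - -1887 = -5438 + 1887 = -3551$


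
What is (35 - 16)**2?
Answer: 361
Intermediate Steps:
(35 - 16)**2 = 19**2 = 361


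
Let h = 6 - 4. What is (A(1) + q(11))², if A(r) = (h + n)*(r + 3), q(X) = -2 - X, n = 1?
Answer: 1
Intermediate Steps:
h = 2
A(r) = 9 + 3*r (A(r) = (2 + 1)*(r + 3) = 3*(3 + r) = 9 + 3*r)
(A(1) + q(11))² = ((9 + 3*1) + (-2 - 1*11))² = ((9 + 3) + (-2 - 11))² = (12 - 13)² = (-1)² = 1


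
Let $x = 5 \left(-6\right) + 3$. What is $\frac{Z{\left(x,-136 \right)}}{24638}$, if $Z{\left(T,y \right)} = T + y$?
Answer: $- \frac{163}{24638} \approx -0.0066158$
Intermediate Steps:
$x = -27$ ($x = -30 + 3 = -27$)
$\frac{Z{\left(x,-136 \right)}}{24638} = \frac{-27 - 136}{24638} = \left(-163\right) \frac{1}{24638} = - \frac{163}{24638}$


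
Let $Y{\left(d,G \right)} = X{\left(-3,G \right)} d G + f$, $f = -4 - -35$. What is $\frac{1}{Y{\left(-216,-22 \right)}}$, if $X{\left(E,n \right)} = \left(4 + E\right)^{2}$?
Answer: $\frac{1}{4783} \approx 0.00020907$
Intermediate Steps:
$f = 31$ ($f = -4 + 35 = 31$)
$Y{\left(d,G \right)} = 31 + G d$ ($Y{\left(d,G \right)} = \left(4 - 3\right)^{2} d G + 31 = 1^{2} d G + 31 = 1 d G + 31 = d G + 31 = G d + 31 = 31 + G d$)
$\frac{1}{Y{\left(-216,-22 \right)}} = \frac{1}{31 - -4752} = \frac{1}{31 + 4752} = \frac{1}{4783}$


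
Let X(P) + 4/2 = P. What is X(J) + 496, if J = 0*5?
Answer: 494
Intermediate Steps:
J = 0
X(P) = -2 + P
X(J) + 496 = (-2 + 0) + 496 = -2 + 496 = 494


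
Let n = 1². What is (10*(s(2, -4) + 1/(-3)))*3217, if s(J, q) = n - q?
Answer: 450380/3 ≈ 1.5013e+5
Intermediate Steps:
n = 1
s(J, q) = 1 - q
(10*(s(2, -4) + 1/(-3)))*3217 = (10*((1 - 1*(-4)) + 1/(-3)))*3217 = (10*((1 + 4) - ⅓))*3217 = (10*(5 - ⅓))*3217 = (10*(14/3))*3217 = (140/3)*3217 = 450380/3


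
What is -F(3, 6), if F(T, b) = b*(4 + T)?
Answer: -42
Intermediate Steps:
-F(3, 6) = -6*(4 + 3) = -6*7 = -1*42 = -42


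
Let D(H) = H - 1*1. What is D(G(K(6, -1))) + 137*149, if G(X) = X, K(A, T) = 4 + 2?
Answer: 20418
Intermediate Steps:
K(A, T) = 6
D(H) = -1 + H (D(H) = H - 1 = -1 + H)
D(G(K(6, -1))) + 137*149 = (-1 + 6) + 137*149 = 5 + 20413 = 20418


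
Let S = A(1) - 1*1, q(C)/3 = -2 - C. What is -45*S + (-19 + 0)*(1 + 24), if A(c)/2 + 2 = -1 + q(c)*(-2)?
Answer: -1780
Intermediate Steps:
q(C) = -6 - 3*C (q(C) = 3*(-2 - C) = -6 - 3*C)
A(c) = 18 + 12*c (A(c) = -4 + 2*(-1 + (-6 - 3*c)*(-2)) = -4 + 2*(-1 + (12 + 6*c)) = -4 + 2*(11 + 6*c) = -4 + (22 + 12*c) = 18 + 12*c)
S = 29 (S = (18 + 12*1) - 1*1 = (18 + 12) - 1 = 30 - 1 = 29)
-45*S + (-19 + 0)*(1 + 24) = -45*29 + (-19 + 0)*(1 + 24) = -1305 - 19*25 = -1305 - 475 = -1780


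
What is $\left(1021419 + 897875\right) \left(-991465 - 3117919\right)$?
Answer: $-7887116054896$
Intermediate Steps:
$\left(1021419 + 897875\right) \left(-991465 - 3117919\right) = 1919294 \left(-4109384\right) = -7887116054896$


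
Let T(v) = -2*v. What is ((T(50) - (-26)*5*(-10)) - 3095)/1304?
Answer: -4495/1304 ≈ -3.4471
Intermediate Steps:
((T(50) - (-26)*5*(-10)) - 3095)/1304 = ((-2*50 - (-26)*5*(-10)) - 3095)/1304 = ((-100 - 13*(-10)*(-10)) - 3095)*(1/1304) = ((-100 + 130*(-10)) - 3095)*(1/1304) = ((-100 - 1300) - 3095)*(1/1304) = (-1400 - 3095)*(1/1304) = -4495*1/1304 = -4495/1304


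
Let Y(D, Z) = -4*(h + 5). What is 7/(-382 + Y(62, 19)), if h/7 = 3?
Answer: -7/486 ≈ -0.014403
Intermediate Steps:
h = 21 (h = 7*3 = 21)
Y(D, Z) = -104 (Y(D, Z) = -4*(21 + 5) = -4*26 = -104)
7/(-382 + Y(62, 19)) = 7/(-382 - 104) = 7/(-486) = 7*(-1/486) = -7/486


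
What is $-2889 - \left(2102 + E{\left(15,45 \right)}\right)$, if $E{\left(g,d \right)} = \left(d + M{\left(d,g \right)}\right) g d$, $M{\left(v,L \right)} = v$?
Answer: $-65741$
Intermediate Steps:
$E{\left(g,d \right)} = 2 g d^{2}$ ($E{\left(g,d \right)} = \left(d + d\right) g d = 2 d d g = 2 g d^{2}$)
$-2889 - \left(2102 + E{\left(15,45 \right)}\right) = -2889 - \left(2102 + 2 \cdot 15 \cdot 45^{2}\right) = -2889 - \left(2102 + 2 \cdot 15 \cdot 2025\right) = -2889 - \left(2102 + 60750\right) = -2889 - 62852 = -65741$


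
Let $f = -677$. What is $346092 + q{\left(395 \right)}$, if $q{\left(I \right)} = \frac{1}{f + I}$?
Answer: $\frac{97597943}{282} \approx 3.4609 \cdot 10^{5}$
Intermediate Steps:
$q{\left(I \right)} = \frac{1}{-677 + I}$
$346092 + q{\left(395 \right)} = 346092 + \frac{1}{-677 + 395} = 346092 + \frac{1}{-282} = 346092 - \frac{1}{282} = \frac{97597943}{282}$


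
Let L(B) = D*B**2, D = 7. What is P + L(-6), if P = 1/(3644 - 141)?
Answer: 882757/3503 ≈ 252.00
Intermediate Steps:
L(B) = 7*B**2
P = 1/3503 ≈ 0.00028547
P + L(-6) = 1/3503 + 7*(-6)**2 = 1/3503 + 7*36 = 1/3503 + 252 = 882757/3503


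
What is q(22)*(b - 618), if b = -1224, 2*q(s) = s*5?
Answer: -101310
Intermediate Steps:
q(s) = 5*s/2 (q(s) = (s*5)/2 = (5*s)/2 = 5*s/2)
q(22)*(b - 618) = ((5/2)*22)*(-1224 - 618) = 55*(-1842) = -101310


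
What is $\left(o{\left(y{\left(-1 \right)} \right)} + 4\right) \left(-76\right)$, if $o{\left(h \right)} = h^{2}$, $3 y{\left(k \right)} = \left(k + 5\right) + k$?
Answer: $-380$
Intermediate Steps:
$y{\left(k \right)} = \frac{5}{3} + \frac{2 k}{3}$ ($y{\left(k \right)} = \frac{\left(k + 5\right) + k}{3} = \frac{\left(5 + k\right) + k}{3} = \frac{5 + 2 k}{3} = \frac{5}{3} + \frac{2 k}{3}$)
$\left(o{\left(y{\left(-1 \right)} \right)} + 4\right) \left(-76\right) = \left(\left(\frac{5}{3} + \frac{2}{3} \left(-1\right)\right)^{2} + 4\right) \left(-76\right) = \left(\left(\frac{5}{3} - \frac{2}{3}\right)^{2} + 4\right) \left(-76\right) = \left(1^{2} + 4\right) \left(-76\right) = \left(1 + 4\right) \left(-76\right) = 5 \left(-76\right) = -380$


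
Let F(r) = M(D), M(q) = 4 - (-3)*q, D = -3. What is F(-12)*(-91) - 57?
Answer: 398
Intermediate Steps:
M(q) = 4 + 3*q
F(r) = -5 (F(r) = 4 + 3*(-3) = 4 - 9 = -5)
F(-12)*(-91) - 57 = -5*(-91) - 57 = 455 - 57 = 398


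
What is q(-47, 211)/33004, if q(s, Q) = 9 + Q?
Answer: 55/8251 ≈ 0.0066659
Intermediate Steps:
q(-47, 211)/33004 = (9 + 211)/33004 = 220*(1/33004) = 55/8251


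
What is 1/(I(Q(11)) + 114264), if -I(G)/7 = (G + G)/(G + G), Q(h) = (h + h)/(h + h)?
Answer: 1/114257 ≈ 8.7522e-6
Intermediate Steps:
Q(h) = 1 (Q(h) = (2*h)/((2*h)) = (2*h)*(1/(2*h)) = 1)
I(G) = -7 (I(G) = -7*(G + G)/(G + G) = -7*2*G/(2*G) = -7*2*G*1/(2*G) = -7*1 = -7)
1/(I(Q(11)) + 114264) = 1/(-7 + 114264) = 1/114257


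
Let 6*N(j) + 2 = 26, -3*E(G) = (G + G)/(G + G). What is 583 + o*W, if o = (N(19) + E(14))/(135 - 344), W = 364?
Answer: 32867/57 ≈ 576.61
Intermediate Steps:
E(G) = -⅓ (E(G) = -(G + G)/(3*(G + G)) = -2*G/(3*(2*G)) = -2*G*1/(2*G)/3 = -⅓*1 = -⅓)
N(j) = 4 (N(j) = -⅓ + (⅙)*26 = -⅓ + 13/3 = 4)
o = -1/57 (o = (4 - ⅓)/(135 - 344) = (11/3)/(-209) = (11/3)*(-1/209) = -1/57 ≈ -0.017544)
583 + o*W = 583 - 1/57*364 = 583 - 364/57 = 32867/57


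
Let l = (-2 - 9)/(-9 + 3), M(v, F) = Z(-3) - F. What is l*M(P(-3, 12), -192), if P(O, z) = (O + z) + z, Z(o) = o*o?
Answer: 737/2 ≈ 368.50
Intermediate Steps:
Z(o) = o²
P(O, z) = O + 2*z
M(v, F) = 9 - F (M(v, F) = (-3)² - F = 9 - F)
l = 11/6 (l = -11/(-6) = -11*(-⅙) = 11/6 ≈ 1.8333)
l*M(P(-3, 12), -192) = 11*(9 - 1*(-192))/6 = 11*(9 + 192)/6 = (11/6)*201 = 737/2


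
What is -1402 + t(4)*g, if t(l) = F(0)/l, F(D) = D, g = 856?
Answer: -1402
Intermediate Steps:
t(l) = 0 (t(l) = 0/l = 0)
-1402 + t(4)*g = -1402 + 0*856 = -1402 + 0 = -1402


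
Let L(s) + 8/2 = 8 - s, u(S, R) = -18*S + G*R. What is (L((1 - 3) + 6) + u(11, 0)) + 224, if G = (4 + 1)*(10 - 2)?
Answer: 26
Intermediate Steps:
G = 40 (G = 5*8 = 40)
u(S, R) = -18*S + 40*R
L(s) = 4 - s (L(s) = -4 + (8 - s) = 4 - s)
(L((1 - 3) + 6) + u(11, 0)) + 224 = ((4 - ((1 - 3) + 6)) + (-18*11 + 40*0)) + 224 = ((4 - (-2 + 6)) + (-198 + 0)) + 224 = ((4 - 1*4) - 198) + 224 = ((4 - 4) - 198) + 224 = (0 - 198) + 224 = -198 + 224 = 26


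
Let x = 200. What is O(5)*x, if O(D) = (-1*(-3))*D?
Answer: 3000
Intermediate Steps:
O(D) = 3*D
O(5)*x = (3*5)*200 = 15*200 = 3000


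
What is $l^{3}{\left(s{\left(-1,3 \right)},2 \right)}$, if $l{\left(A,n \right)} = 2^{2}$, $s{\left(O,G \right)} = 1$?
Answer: $64$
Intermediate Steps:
$l{\left(A,n \right)} = 4$
$l^{3}{\left(s{\left(-1,3 \right)},2 \right)} = 4^{3} = 64$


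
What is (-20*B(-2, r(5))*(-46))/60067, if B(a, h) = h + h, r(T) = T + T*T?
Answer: 55200/60067 ≈ 0.91897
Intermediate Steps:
r(T) = T + T²
B(a, h) = 2*h
(-20*B(-2, r(5))*(-46))/60067 = (-40*5*(1 + 5)*(-46))/60067 = (-40*5*6*(-46))*(1/60067) = (-40*30*(-46))*(1/60067) = (-20*60*(-46))*(1/60067) = -1200*(-46)*(1/60067) = 55200*(1/60067) = 55200/60067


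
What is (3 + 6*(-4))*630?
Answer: -13230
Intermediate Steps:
(3 + 6*(-4))*630 = (3 - 24)*630 = -21*630 = -13230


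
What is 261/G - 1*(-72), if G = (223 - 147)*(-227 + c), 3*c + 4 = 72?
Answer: 3353553/46588 ≈ 71.983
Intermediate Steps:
c = 68/3 (c = -4/3 + (⅓)*72 = -4/3 + 24 = 68/3 ≈ 22.667)
G = -46588/3 (G = (223 - 147)*(-227 + 68/3) = 76*(-613/3) = -46588/3 ≈ -15529.)
261/G - 1*(-72) = 261/(-46588/3) - 1*(-72) = 261*(-3/46588) + 72 = -783/46588 + 72 = 3353553/46588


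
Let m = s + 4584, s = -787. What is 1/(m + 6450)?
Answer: 1/10247 ≈ 9.7590e-5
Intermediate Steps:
m = 3797 (m = -787 + 4584 = 3797)
1/(m + 6450) = 1/(3797 + 6450) = 1/10247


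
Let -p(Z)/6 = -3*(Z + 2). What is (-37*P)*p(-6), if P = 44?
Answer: 117216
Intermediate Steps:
p(Z) = 36 + 18*Z (p(Z) = -(-18)*(Z + 2) = -(-18)*(2 + Z) = -6*(-6 - 3*Z) = 36 + 18*Z)
(-37*P)*p(-6) = (-37*44)*(36 + 18*(-6)) = -1628*(36 - 108) = -1628*(-72) = 117216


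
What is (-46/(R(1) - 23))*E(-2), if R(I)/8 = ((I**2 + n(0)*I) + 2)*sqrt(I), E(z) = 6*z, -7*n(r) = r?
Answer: 552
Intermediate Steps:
n(r) = -r/7
R(I) = 8*sqrt(I)*(2 + I**2) (R(I) = 8*(((I**2 + (-1/7*0)*I) + 2)*sqrt(I)) = 8*(((I**2 + 0*I) + 2)*sqrt(I)) = 8*(((I**2 + 0) + 2)*sqrt(I)) = 8*((I**2 + 2)*sqrt(I)) = 8*((2 + I**2)*sqrt(I)) = 8*(sqrt(I)*(2 + I**2)) = 8*sqrt(I)*(2 + I**2))
(-46/(R(1) - 23))*E(-2) = (-46/(8*sqrt(1)*(2 + 1**2) - 23))*(6*(-2)) = (-46/(8*1*(2 + 1) - 23))*(-12) = (-46/(8*1*3 - 23))*(-12) = (-46/(24 - 23))*(-12) = (-46/1)*(-12) = (1*(-46))*(-12) = -46*(-12) = 552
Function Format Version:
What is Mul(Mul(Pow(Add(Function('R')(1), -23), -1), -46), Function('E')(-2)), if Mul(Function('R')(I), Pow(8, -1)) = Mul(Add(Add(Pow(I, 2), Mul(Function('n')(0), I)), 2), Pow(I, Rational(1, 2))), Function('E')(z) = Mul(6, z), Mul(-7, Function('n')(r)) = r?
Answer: 552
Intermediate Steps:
Function('n')(r) = Mul(Rational(-1, 7), r)
Function('R')(I) = Mul(8, Pow(I, Rational(1, 2)), Add(2, Pow(I, 2))) (Function('R')(I) = Mul(8, Mul(Add(Add(Pow(I, 2), Mul(Mul(Rational(-1, 7), 0), I)), 2), Pow(I, Rational(1, 2)))) = Mul(8, Mul(Add(Add(Pow(I, 2), Mul(0, I)), 2), Pow(I, Rational(1, 2)))) = Mul(8, Mul(Add(Add(Pow(I, 2), 0), 2), Pow(I, Rational(1, 2)))) = Mul(8, Mul(Add(Pow(I, 2), 2), Pow(I, Rational(1, 2)))) = Mul(8, Mul(Add(2, Pow(I, 2)), Pow(I, Rational(1, 2)))) = Mul(8, Mul(Pow(I, Rational(1, 2)), Add(2, Pow(I, 2)))) = Mul(8, Pow(I, Rational(1, 2)), Add(2, Pow(I, 2))))
Mul(Mul(Pow(Add(Function('R')(1), -23), -1), -46), Function('E')(-2)) = Mul(Mul(Pow(Add(Mul(8, Pow(1, Rational(1, 2)), Add(2, Pow(1, 2))), -23), -1), -46), Mul(6, -2)) = Mul(Mul(Pow(Add(Mul(8, 1, Add(2, 1)), -23), -1), -46), -12) = Mul(Mul(Pow(Add(Mul(8, 1, 3), -23), -1), -46), -12) = Mul(Mul(Pow(Add(24, -23), -1), -46), -12) = Mul(Mul(Pow(1, -1), -46), -12) = Mul(Mul(1, -46), -12) = Mul(-46, -12) = 552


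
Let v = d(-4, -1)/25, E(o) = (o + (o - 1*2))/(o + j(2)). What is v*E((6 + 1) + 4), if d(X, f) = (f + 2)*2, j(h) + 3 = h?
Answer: 4/25 ≈ 0.16000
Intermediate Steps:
j(h) = -3 + h
d(X, f) = 4 + 2*f (d(X, f) = (2 + f)*2 = 4 + 2*f)
E(o) = (-2 + 2*o)/(-1 + o) (E(o) = (o + (o - 1*2))/(o + (-3 + 2)) = (o + (o - 2))/(o - 1) = (o + (-2 + o))/(-1 + o) = (-2 + 2*o)/(-1 + o))
v = 2/25 (v = (4 + 2*(-1))/25 = (4 - 2)*(1/25) = 2*(1/25) = 2/25 ≈ 0.080000)
v*E((6 + 1) + 4) = (2/25)*2 = 4/25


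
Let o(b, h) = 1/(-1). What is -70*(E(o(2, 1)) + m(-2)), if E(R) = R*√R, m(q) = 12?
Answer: -840 + 70*I ≈ -840.0 + 70.0*I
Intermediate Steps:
o(b, h) = -1
E(R) = R^(3/2)
-70*(E(o(2, 1)) + m(-2)) = -70*((-1)^(3/2) + 12) = -70*(-I + 12) = -70*(12 - I) = -840 + 70*I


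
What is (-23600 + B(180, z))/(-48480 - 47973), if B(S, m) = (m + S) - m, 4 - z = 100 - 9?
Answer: 23420/96453 ≈ 0.24281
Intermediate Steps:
z = -87 (z = 4 - (100 - 9) = 4 - 1*91 = 4 - 91 = -87)
B(S, m) = S (B(S, m) = (S + m) - m = S)
(-23600 + B(180, z))/(-48480 - 47973) = (-23600 + 180)/(-48480 - 47973) = -23420/(-96453) = -23420*(-1/96453) = 23420/96453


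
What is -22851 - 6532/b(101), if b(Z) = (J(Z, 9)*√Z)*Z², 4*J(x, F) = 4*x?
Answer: -22851 - 6532*√101/104060401 ≈ -22851.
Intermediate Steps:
J(x, F) = x (J(x, F) = (4*x)/4 = x)
b(Z) = Z^(7/2) (b(Z) = (Z*√Z)*Z² = Z^(3/2)*Z² = Z^(7/2))
-22851 - 6532/b(101) = -22851 - 6532/(101^(7/2)) = -22851 - 6532/(1030301*√101) = -22851 - 6532*√101/104060401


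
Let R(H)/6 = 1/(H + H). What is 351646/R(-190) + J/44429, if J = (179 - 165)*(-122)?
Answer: -424060461512/19041 ≈ -2.2271e+7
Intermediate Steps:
R(H) = 3/H (R(H) = 6/(H + H) = 6/((2*H)) = 6*(1/(2*H)) = 3/H)
J = -1708 (J = 14*(-122) = -1708)
351646/R(-190) + J/44429 = 351646/((3/(-190))) - 1708/44429 = 351646/((3*(-1/190))) - 1708*1/44429 = 351646/(-3/190) - 244/6347 = 351646*(-190/3) - 244/6347 = -66812740/3 - 244/6347 = -424060461512/19041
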